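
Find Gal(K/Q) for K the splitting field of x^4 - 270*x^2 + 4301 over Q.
Gal(K/Q) = V_4 (Klein four-group, Z/2Z × Z/2Z)

f factors as (x^2 - 253)(x^2 - 17), so the splitting field is K = Q(sqrt(253), sqrt(17)). The elements 253, 17, 4301 are all non-squares in Q, so sqrt(253) and sqrt(17) generate independent quadratic extensions. Thus [K:Q] = 4 and Gal(K/Q) is generated by the two order-2 automorphisms sqrt(253) ↦ -sqrt(253) and sqrt(17) ↦ -sqrt(17), giving V_4.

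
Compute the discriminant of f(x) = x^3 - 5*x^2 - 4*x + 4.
Δ = 3664

For x^3 + a x^2 + b x + c the discriminant is Δ = 18 a b c - 4 a^3 c + a^2 b^2 - 4 b^3 - 27 c^2.
Plug a = -5, b = -4, c = 4:
  18*(-5)*(-4)*(4) - 4*(-5)^3*(4) + (-5)^2*(-4)^2 - 4*(-4)^3 - 27*(4)^2
  = 1440 + (2000) + 400 + (256) + (-432)
  = 3664.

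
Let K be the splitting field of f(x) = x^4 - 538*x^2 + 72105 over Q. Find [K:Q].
[K:Q] = 4

f factors as (x^2 - 253)(x^2 - 285); the splitting field is K = Q(sqrt(253), sqrt(285)). Since 253, 285, and 72105 are all non-squares in Q, the three subfields Q(sqrt(253)), Q(sqrt(285)), Q(sqrt(72105)) are distinct degree-2 extensions, so [K:Q] = 4 (Klein four Galois group).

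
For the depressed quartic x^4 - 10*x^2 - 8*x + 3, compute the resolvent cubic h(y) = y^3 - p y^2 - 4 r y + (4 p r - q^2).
h(y) = y^3 + 10*y^2 - 12*y - 184

Identify coefficients: p = -10, q = -8, r = 3.
Plug into h(y) = y^3 - p y^2 - 4 r y + (4 p r - q^2):
  h(y) = y^3 - (-10) y^2 - 4*(3) y + (4*(-10)*(3) - (-8)^2)
       = y^3 + (10) y^2 + (-12) y + (-184).
Simplifying: h(y) = y^3 + 10*y^2 - 12*y - 184.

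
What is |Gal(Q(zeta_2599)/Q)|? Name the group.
|Gal(Q(zeta_2599)/Q)| = phi(2599) = 2464; group ≅ (Z/2599Z)^* ≅ Z/22Z × Z/112Z

The n-th cyclotomic polynomial Φ_2599(x) is the minimal polynomial of zeta_2599 over Q and has degree phi(2599) = 2464. So Q(zeta_2599) is a degree-2464 Galois extension with Galois group (Z/2599Z)^*. By CRT, (Z/2599Z)^* ≅ (Z/23Z)^* × (Z/113Z)^*. Each prime-power unit group is (Z/23Z)^* ≅ Z/22Z; (Z/113Z)^* ≅ Z/112Z. Hence Gal(Q(zeta_2599)/Q) ≅ Z/22Z × Z/112Z.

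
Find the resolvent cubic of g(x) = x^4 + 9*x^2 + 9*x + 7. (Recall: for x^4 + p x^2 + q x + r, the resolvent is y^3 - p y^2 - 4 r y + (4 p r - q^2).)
h(y) = y^3 - 9*y^2 - 28*y + 171

Identify coefficients: p = 9, q = 9, r = 7.
Plug into h(y) = y^3 - p y^2 - 4 r y + (4 p r - q^2):
  h(y) = y^3 - (9) y^2 - 4*(7) y + (4*(9)*(7) - (9)^2)
       = y^3 + (-9) y^2 + (-28) y + (171).
Simplifying: h(y) = y^3 - 9*y^2 - 28*y + 171.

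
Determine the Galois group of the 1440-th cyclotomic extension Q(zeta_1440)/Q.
|Gal(Q(zeta_1440)/Q)| = phi(1440) = 384; group ≅ (Z/1440Z)^* ≅ Z/2Z × Z/4Z × Z/6Z × Z/8Z

The n-th cyclotomic polynomial Φ_1440(x) is the minimal polynomial of zeta_1440 over Q and has degree phi(1440) = 384. So Q(zeta_1440) is a degree-384 Galois extension with Galois group (Z/1440Z)^*. By CRT, (Z/1440Z)^* ≅ (Z/32Z)^* × (Z/9Z)^* × (Z/5Z)^*. Each prime-power unit group is (Z/32Z)^* ≅ Z/2Z × Z/8Z; (Z/9Z)^* ≅ Z/6Z; (Z/5Z)^* ≅ Z/4Z. Hence Gal(Q(zeta_1440)/Q) ≅ Z/2Z × Z/4Z × Z/6Z × Z/8Z.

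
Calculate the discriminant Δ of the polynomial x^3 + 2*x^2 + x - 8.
Δ = -1760

For x^3 + a x^2 + b x + c the discriminant is Δ = 18 a b c - 4 a^3 c + a^2 b^2 - 4 b^3 - 27 c^2.
Plug a = 2, b = 1, c = -8:
  18*(2)*(1)*(-8) - 4*(2)^3*(-8) + (2)^2*(1)^2 - 4*(1)^3 - 27*(-8)^2
  = -288 + (256) + 4 + (-4) + (-1728)
  = -1760.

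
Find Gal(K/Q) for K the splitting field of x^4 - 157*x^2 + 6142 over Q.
Gal(K/Q) = V_4 (Klein four-group, Z/2Z × Z/2Z)

f factors as (x^2 - 74)(x^2 - 83), so the splitting field is K = Q(sqrt(74), sqrt(83)). The elements 74, 83, 6142 are all non-squares in Q, so sqrt(74) and sqrt(83) generate independent quadratic extensions. Thus [K:Q] = 4 and Gal(K/Q) is generated by the two order-2 automorphisms sqrt(74) ↦ -sqrt(74) and sqrt(83) ↦ -sqrt(83), giving V_4.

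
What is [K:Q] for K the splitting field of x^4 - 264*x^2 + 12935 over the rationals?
[K:Q] = 4

f factors as (x^2 - 199)(x^2 - 65); the splitting field is K = Q(sqrt(199), sqrt(65)). Since 199, 65, and 12935 are all non-squares in Q, the three subfields Q(sqrt(199)), Q(sqrt(65)), Q(sqrt(12935)) are distinct degree-2 extensions, so [K:Q] = 4 (Klein four Galois group).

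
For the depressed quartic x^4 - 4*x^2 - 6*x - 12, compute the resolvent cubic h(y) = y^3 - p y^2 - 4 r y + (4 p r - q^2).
h(y) = y^3 + 4*y^2 + 48*y + 156

Identify coefficients: p = -4, q = -6, r = -12.
Plug into h(y) = y^3 - p y^2 - 4 r y + (4 p r - q^2):
  h(y) = y^3 - (-4) y^2 - 4*(-12) y + (4*(-4)*(-12) - (-6)^2)
       = y^3 + (4) y^2 + (48) y + (156).
Simplifying: h(y) = y^3 + 4*y^2 + 48*y + 156.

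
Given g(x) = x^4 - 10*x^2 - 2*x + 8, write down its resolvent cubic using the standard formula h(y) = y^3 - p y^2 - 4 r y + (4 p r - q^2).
h(y) = y^3 + 10*y^2 - 32*y - 324

Identify coefficients: p = -10, q = -2, r = 8.
Plug into h(y) = y^3 - p y^2 - 4 r y + (4 p r - q^2):
  h(y) = y^3 - (-10) y^2 - 4*(8) y + (4*(-10)*(8) - (-2)^2)
       = y^3 + (10) y^2 + (-32) y + (-324).
Simplifying: h(y) = y^3 + 10*y^2 - 32*y - 324.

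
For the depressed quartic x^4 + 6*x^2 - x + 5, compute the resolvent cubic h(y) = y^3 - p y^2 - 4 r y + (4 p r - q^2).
h(y) = y^3 - 6*y^2 - 20*y + 119

Identify coefficients: p = 6, q = -1, r = 5.
Plug into h(y) = y^3 - p y^2 - 4 r y + (4 p r - q^2):
  h(y) = y^3 - (6) y^2 - 4*(5) y + (4*(6)*(5) - (-1)^2)
       = y^3 + (-6) y^2 + (-20) y + (119).
Simplifying: h(y) = y^3 - 6*y^2 - 20*y + 119.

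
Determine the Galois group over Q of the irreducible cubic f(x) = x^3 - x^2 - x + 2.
Gal(K/Q) = S_3 (symmetric group of order 6)

Compute the discriminant of x^3 + (-1)*x^2 + (-1)*x + (2): Δ = -59. Since Δ is not a rational square, the Galois group is not contained in A_3; it must be the full S_3 (irreducibility of the cubic rules out anything smaller).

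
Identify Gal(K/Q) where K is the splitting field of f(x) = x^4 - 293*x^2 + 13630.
Gal(K/Q) = V_4 (Klein four-group, Z/2Z × Z/2Z)

f factors as (x^2 - 235)(x^2 - 58), so the splitting field is K = Q(sqrt(235), sqrt(58)). The elements 235, 58, 13630 are all non-squares in Q, so sqrt(235) and sqrt(58) generate independent quadratic extensions. Thus [K:Q] = 4 and Gal(K/Q) is generated by the two order-2 automorphisms sqrt(235) ↦ -sqrt(235) and sqrt(58) ↦ -sqrt(58), giving V_4.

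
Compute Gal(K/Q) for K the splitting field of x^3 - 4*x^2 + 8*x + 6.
Gal(K/Q) = S_3 (symmetric group of order 6)

Compute the discriminant of x^3 + (-4)*x^2 + (8)*x + (6): Δ = -3916. Since Δ is not a rational square, the Galois group is not contained in A_3; it must be the full S_3 (irreducibility of the cubic rules out anything smaller).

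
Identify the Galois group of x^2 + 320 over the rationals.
Gal(K/Q) = Z/2Z (cyclic of order 2)

x^2 + 320 is irreducible over Q since -320 is not a rational square. The splitting field Q(sqrt(-320)) has degree 2 over Q, and its unique nontrivial automorphism is sqrt(-320) ↦ -sqrt(-320). Hence Gal(Q(sqrt(-320))/Q) = Z/2Z.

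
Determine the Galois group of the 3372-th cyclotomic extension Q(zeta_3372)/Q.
|Gal(Q(zeta_3372)/Q)| = phi(3372) = 1120; group ≅ (Z/3372Z)^* ≅ Z/2Z × Z/2Z × Z/280Z

The n-th cyclotomic polynomial Φ_3372(x) is the minimal polynomial of zeta_3372 over Q and has degree phi(3372) = 1120. So Q(zeta_3372) is a degree-1120 Galois extension with Galois group (Z/3372Z)^*. By CRT, (Z/3372Z)^* ≅ (Z/4Z)^* × (Z/3Z)^* × (Z/281Z)^*. Each prime-power unit group is (Z/4Z)^* ≅ Z/2Z; (Z/3Z)^* ≅ Z/2Z; (Z/281Z)^* ≅ Z/280Z. Hence Gal(Q(zeta_3372)/Q) ≅ Z/2Z × Z/2Z × Z/280Z.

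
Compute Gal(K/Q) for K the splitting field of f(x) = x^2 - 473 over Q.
Gal(K/Q) = Z/2Z (cyclic of order 2)

x^2 - 473 is irreducible over Q since 473 is not a rational square. The splitting field Q(sqrt(473)) has degree 2 over Q, and its unique nontrivial automorphism is sqrt(473) ↦ -sqrt(473). Hence Gal(Q(sqrt(473))/Q) = Z/2Z.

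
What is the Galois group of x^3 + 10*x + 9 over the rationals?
Gal(K/Q) = S_3 (symmetric group of order 6)

Compute the discriminant of x^3 + (0)*x^2 + (10)*x + (9): Δ = -6187. Since Δ is not a rational square, the Galois group is not contained in A_3; it must be the full S_3 (irreducibility of the cubic rules out anything smaller).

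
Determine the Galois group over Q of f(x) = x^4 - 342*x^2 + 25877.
Gal(K/Q) = V_4 (Klein four-group, Z/2Z × Z/2Z)

f factors as (x^2 - 113)(x^2 - 229), so the splitting field is K = Q(sqrt(113), sqrt(229)). The elements 113, 229, 25877 are all non-squares in Q, so sqrt(113) and sqrt(229) generate independent quadratic extensions. Thus [K:Q] = 4 and Gal(K/Q) is generated by the two order-2 automorphisms sqrt(113) ↦ -sqrt(113) and sqrt(229) ↦ -sqrt(229), giving V_4.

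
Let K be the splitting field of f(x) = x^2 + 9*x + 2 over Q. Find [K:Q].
[K:Q] = 2

The discriminant of x^2 + (9)*x + (2) is b^2 - 4c = 81 - (8) = 73. Since 73 is not a perfect square in Q, the polynomial is irreducible over Q. Its two roots generate a degree-2 extension, so [K:Q] = 2.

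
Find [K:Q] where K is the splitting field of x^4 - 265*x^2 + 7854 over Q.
[K:Q] = 4

f factors as (x^2 - 34)(x^2 - 231); the splitting field is K = Q(sqrt(34), sqrt(231)). Since 34, 231, and 7854 are all non-squares in Q, the three subfields Q(sqrt(34)), Q(sqrt(231)), Q(sqrt(7854)) are distinct degree-2 extensions, so [K:Q] = 4 (Klein four Galois group).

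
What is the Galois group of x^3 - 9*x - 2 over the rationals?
Gal(K/Q) = S_3 (symmetric group of order 6)

Compute the discriminant of x^3 + (0)*x^2 + (-9)*x + (-2): Δ = 2808. Since Δ is not a rational square, the Galois group is not contained in A_3; it must be the full S_3 (irreducibility of the cubic rules out anything smaller).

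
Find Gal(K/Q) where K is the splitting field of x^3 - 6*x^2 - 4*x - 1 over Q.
Gal(K/Q) = S_3 (symmetric group of order 6)

Compute the discriminant of x^3 + (-6)*x^2 + (-4)*x + (-1): Δ = -491. Since Δ is not a rational square, the Galois group is not contained in A_3; it must be the full S_3 (irreducibility of the cubic rules out anything smaller).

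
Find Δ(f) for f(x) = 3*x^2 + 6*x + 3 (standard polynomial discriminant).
Δ = 0

For a quadratic a x^2 + b x + c the discriminant is Δ = b^2 - 4ac = (6)^2 - 4*(3)*(3) = 36 - (36) = 0.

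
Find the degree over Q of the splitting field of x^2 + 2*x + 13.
[K:Q] = 2

The discriminant of x^2 + (2)*x + (13) is b^2 - 4c = 4 - (52) = -48. Since -48 is not a perfect square in Q, the polynomial is irreducible over Q. Its two roots generate a degree-2 extension, so [K:Q] = 2.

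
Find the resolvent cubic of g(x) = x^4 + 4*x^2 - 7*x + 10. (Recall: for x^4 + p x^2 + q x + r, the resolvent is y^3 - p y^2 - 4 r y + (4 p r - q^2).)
h(y) = y^3 - 4*y^2 - 40*y + 111

Identify coefficients: p = 4, q = -7, r = 10.
Plug into h(y) = y^3 - p y^2 - 4 r y + (4 p r - q^2):
  h(y) = y^3 - (4) y^2 - 4*(10) y + (4*(4)*(10) - (-7)^2)
       = y^3 + (-4) y^2 + (-40) y + (111).
Simplifying: h(y) = y^3 - 4*y^2 - 40*y + 111.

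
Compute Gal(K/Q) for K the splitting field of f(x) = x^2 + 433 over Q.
Gal(K/Q) = Z/2Z (cyclic of order 2)

x^2 + 433 is irreducible over Q since -433 is not a rational square. The splitting field Q(sqrt(-433)) has degree 2 over Q, and its unique nontrivial automorphism is sqrt(-433) ↦ -sqrt(-433). Hence Gal(Q(sqrt(-433))/Q) = Z/2Z.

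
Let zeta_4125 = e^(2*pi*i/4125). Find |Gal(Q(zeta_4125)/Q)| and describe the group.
|Gal(Q(zeta_4125)/Q)| = phi(4125) = 2000; group ≅ (Z/4125Z)^* ≅ Z/2Z × Z/10Z × Z/100Z

The n-th cyclotomic polynomial Φ_4125(x) is the minimal polynomial of zeta_4125 over Q and has degree phi(4125) = 2000. So Q(zeta_4125) is a degree-2000 Galois extension with Galois group (Z/4125Z)^*. By CRT, (Z/4125Z)^* ≅ (Z/3Z)^* × (Z/125Z)^* × (Z/11Z)^*. Each prime-power unit group is (Z/3Z)^* ≅ Z/2Z; (Z/125Z)^* ≅ Z/100Z; (Z/11Z)^* ≅ Z/10Z. Hence Gal(Q(zeta_4125)/Q) ≅ Z/2Z × Z/10Z × Z/100Z.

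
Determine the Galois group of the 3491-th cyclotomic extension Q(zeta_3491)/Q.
|Gal(Q(zeta_3491)/Q)| = phi(3491) = 3490; group ≅ (Z/3491Z)^* ≅ Z/3490Z

The n-th cyclotomic polynomial Φ_3491(x) is the minimal polynomial of zeta_3491 over Q and has degree phi(3491) = 3490. So Q(zeta_3491) is a degree-3490 Galois extension with Galois group (Z/3491Z)^*. (Z/3491Z)^* is cyclic since 3491 is an odd prime power (or 4). Hence Gal(Q(zeta_3491)/Q) ≅ Z/3490Z.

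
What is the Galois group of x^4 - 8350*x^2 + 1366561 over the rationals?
Gal(K/Q) = Z/2Z (cyclic of order 2)

f factors as (x^2 - 8183)(x^2 - 167), so the splitting field is K = Q(sqrt(8183), sqrt(167)). The squarefree part of 8183 is 167 and the squarefree part of 167 is also 167, so sqrt(8183) and sqrt(167) are both rational multiples of sqrt(167). Hence Q(sqrt(8183)) = Q(sqrt(167)) = Q(sqrt(167)), and the splitting field collapses to a single degree-2 extension with Galois group Z/2Z.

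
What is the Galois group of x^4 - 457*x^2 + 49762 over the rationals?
Gal(K/Q) = V_4 (Klein four-group, Z/2Z × Z/2Z)

f factors as (x^2 - 278)(x^2 - 179), so the splitting field is K = Q(sqrt(278), sqrt(179)). The elements 278, 179, 49762 are all non-squares in Q, so sqrt(278) and sqrt(179) generate independent quadratic extensions. Thus [K:Q] = 4 and Gal(K/Q) is generated by the two order-2 automorphisms sqrt(278) ↦ -sqrt(278) and sqrt(179) ↦ -sqrt(179), giving V_4.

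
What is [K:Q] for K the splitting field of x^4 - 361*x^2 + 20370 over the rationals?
[K:Q] = 4

f factors as (x^2 - 291)(x^2 - 70); the splitting field is K = Q(sqrt(291), sqrt(70)). Since 291, 70, and 20370 are all non-squares in Q, the three subfields Q(sqrt(291)), Q(sqrt(70)), Q(sqrt(20370)) are distinct degree-2 extensions, so [K:Q] = 4 (Klein four Galois group).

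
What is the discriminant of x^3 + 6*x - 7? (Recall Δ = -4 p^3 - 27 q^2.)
Δ = -2187

For a depressed cubic x^3 + p x + q the discriminant is Δ = -4 p^3 - 27 q^2 = -4*(6)^3 - 27*(-7)^2 = -864 - 1323 = -2187.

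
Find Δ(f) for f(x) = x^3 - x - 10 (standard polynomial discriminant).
Δ = -2696

For a depressed cubic x^3 + p x + q the discriminant is Δ = -4 p^3 - 27 q^2 = -4*(-1)^3 - 27*(-10)^2 = 4 - 2700 = -2696.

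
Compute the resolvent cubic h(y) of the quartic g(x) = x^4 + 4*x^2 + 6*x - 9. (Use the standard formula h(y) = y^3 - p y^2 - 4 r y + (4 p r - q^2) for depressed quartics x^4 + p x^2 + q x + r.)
h(y) = y^3 - 4*y^2 + 36*y - 180

Identify coefficients: p = 4, q = 6, r = -9.
Plug into h(y) = y^3 - p y^2 - 4 r y + (4 p r - q^2):
  h(y) = y^3 - (4) y^2 - 4*(-9) y + (4*(4)*(-9) - (6)^2)
       = y^3 + (-4) y^2 + (36) y + (-180).
Simplifying: h(y) = y^3 - 4*y^2 + 36*y - 180.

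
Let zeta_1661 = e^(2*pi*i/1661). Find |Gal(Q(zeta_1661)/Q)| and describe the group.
|Gal(Q(zeta_1661)/Q)| = phi(1661) = 1500; group ≅ (Z/1661Z)^* ≅ Z/10Z × Z/150Z

The n-th cyclotomic polynomial Φ_1661(x) is the minimal polynomial of zeta_1661 over Q and has degree phi(1661) = 1500. So Q(zeta_1661) is a degree-1500 Galois extension with Galois group (Z/1661Z)^*. By CRT, (Z/1661Z)^* ≅ (Z/11Z)^* × (Z/151Z)^*. Each prime-power unit group is (Z/11Z)^* ≅ Z/10Z; (Z/151Z)^* ≅ Z/150Z. Hence Gal(Q(zeta_1661)/Q) ≅ Z/10Z × Z/150Z.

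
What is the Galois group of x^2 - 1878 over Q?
Gal(K/Q) = Z/2Z (cyclic of order 2)

x^2 - 1878 is irreducible over Q since 1878 is not a rational square. The splitting field Q(sqrt(1878)) has degree 2 over Q, and its unique nontrivial automorphism is sqrt(1878) ↦ -sqrt(1878). Hence Gal(Q(sqrt(1878))/Q) = Z/2Z.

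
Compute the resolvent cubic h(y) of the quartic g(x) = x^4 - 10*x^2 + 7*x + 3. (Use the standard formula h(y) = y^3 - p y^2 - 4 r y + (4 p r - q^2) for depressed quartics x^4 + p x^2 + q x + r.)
h(y) = y^3 + 10*y^2 - 12*y - 169

Identify coefficients: p = -10, q = 7, r = 3.
Plug into h(y) = y^3 - p y^2 - 4 r y + (4 p r - q^2):
  h(y) = y^3 - (-10) y^2 - 4*(3) y + (4*(-10)*(3) - (7)^2)
       = y^3 + (10) y^2 + (-12) y + (-169).
Simplifying: h(y) = y^3 + 10*y^2 - 12*y - 169.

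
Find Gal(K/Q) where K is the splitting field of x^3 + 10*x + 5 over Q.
Gal(K/Q) = S_3 (symmetric group of order 6)

Compute the discriminant of x^3 + (0)*x^2 + (10)*x + (5): Δ = -4675. Since Δ is not a rational square, the Galois group is not contained in A_3; it must be the full S_3 (irreducibility of the cubic rules out anything smaller).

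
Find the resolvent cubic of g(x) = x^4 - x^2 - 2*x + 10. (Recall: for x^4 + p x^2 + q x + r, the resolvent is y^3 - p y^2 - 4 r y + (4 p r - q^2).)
h(y) = y^3 + y^2 - 40*y - 44

Identify coefficients: p = -1, q = -2, r = 10.
Plug into h(y) = y^3 - p y^2 - 4 r y + (4 p r - q^2):
  h(y) = y^3 - (-1) y^2 - 4*(10) y + (4*(-1)*(10) - (-2)^2)
       = y^3 + (1) y^2 + (-40) y + (-44).
Simplifying: h(y) = y^3 + y^2 - 40*y - 44.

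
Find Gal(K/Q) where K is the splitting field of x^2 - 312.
Gal(K/Q) = Z/2Z (cyclic of order 2)

x^2 - 312 is irreducible over Q since 312 is not a rational square. The splitting field Q(sqrt(312)) has degree 2 over Q, and its unique nontrivial automorphism is sqrt(312) ↦ -sqrt(312). Hence Gal(Q(sqrt(312))/Q) = Z/2Z.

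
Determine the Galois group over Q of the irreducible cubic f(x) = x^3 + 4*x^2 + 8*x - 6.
Gal(K/Q) = S_3 (symmetric group of order 6)

Compute the discriminant of x^3 + (4)*x^2 + (8)*x + (-6): Δ = -3916. Since Δ is not a rational square, the Galois group is not contained in A_3; it must be the full S_3 (irreducibility of the cubic rules out anything smaller).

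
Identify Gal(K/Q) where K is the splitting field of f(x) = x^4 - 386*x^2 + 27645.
Gal(K/Q) = V_4 (Klein four-group, Z/2Z × Z/2Z)

f factors as (x^2 - 291)(x^2 - 95), so the splitting field is K = Q(sqrt(291), sqrt(95)). The elements 291, 95, 27645 are all non-squares in Q, so sqrt(291) and sqrt(95) generate independent quadratic extensions. Thus [K:Q] = 4 and Gal(K/Q) is generated by the two order-2 automorphisms sqrt(291) ↦ -sqrt(291) and sqrt(95) ↦ -sqrt(95), giving V_4.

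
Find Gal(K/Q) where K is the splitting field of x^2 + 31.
Gal(K/Q) = Z/2Z (cyclic of order 2)

x^2 + 31 is irreducible over Q since -31 is not a rational square. The splitting field Q(sqrt(-31)) has degree 2 over Q, and its unique nontrivial automorphism is sqrt(-31) ↦ -sqrt(-31). Hence Gal(Q(sqrt(-31))/Q) = Z/2Z.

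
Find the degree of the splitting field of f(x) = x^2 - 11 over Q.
[K:Q] = 2

The polynomial x^2 - 11 is irreducible over Q since 11 is not a perfect square. Its splitting field is Q(sqrt(11)), which has degree 2 over Q.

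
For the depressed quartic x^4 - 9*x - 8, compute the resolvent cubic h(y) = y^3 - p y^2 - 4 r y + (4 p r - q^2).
h(y) = y^3 + 32*y - 81

Identify coefficients: p = 0, q = -9, r = -8.
Plug into h(y) = y^3 - p y^2 - 4 r y + (4 p r - q^2):
  h(y) = y^3 - (0) y^2 - 4*(-8) y + (4*(0)*(-8) - (-9)^2)
       = y^3 + (0) y^2 + (32) y + (-81).
Simplifying: h(y) = y^3 + 32*y - 81.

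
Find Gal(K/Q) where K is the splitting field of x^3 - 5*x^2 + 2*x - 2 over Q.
Gal(K/Q) = S_3 (symmetric group of order 6)

Compute the discriminant of x^3 + (-5)*x^2 + (2)*x + (-2): Δ = -680. Since Δ is not a rational square, the Galois group is not contained in A_3; it must be the full S_3 (irreducibility of the cubic rules out anything smaller).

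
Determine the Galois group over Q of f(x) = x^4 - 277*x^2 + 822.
Gal(K/Q) = V_4 (Klein four-group, Z/2Z × Z/2Z)

f factors as (x^2 - 274)(x^2 - 3), so the splitting field is K = Q(sqrt(274), sqrt(3)). The elements 274, 3, 822 are all non-squares in Q, so sqrt(274) and sqrt(3) generate independent quadratic extensions. Thus [K:Q] = 4 and Gal(K/Q) is generated by the two order-2 automorphisms sqrt(274) ↦ -sqrt(274) and sqrt(3) ↦ -sqrt(3), giving V_4.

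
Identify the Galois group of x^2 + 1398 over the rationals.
Gal(K/Q) = Z/2Z (cyclic of order 2)

x^2 + 1398 is irreducible over Q since -1398 is not a rational square. The splitting field Q(sqrt(-1398)) has degree 2 over Q, and its unique nontrivial automorphism is sqrt(-1398) ↦ -sqrt(-1398). Hence Gal(Q(sqrt(-1398))/Q) = Z/2Z.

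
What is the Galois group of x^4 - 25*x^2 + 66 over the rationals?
Gal(K/Q) = V_4 (Klein four-group, Z/2Z × Z/2Z)

f factors as (x^2 - 22)(x^2 - 3), so the splitting field is K = Q(sqrt(22), sqrt(3)). The elements 22, 3, 66 are all non-squares in Q, so sqrt(22) and sqrt(3) generate independent quadratic extensions. Thus [K:Q] = 4 and Gal(K/Q) is generated by the two order-2 automorphisms sqrt(22) ↦ -sqrt(22) and sqrt(3) ↦ -sqrt(3), giving V_4.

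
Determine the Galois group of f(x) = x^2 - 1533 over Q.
Gal(K/Q) = Z/2Z (cyclic of order 2)

x^2 - 1533 is irreducible over Q since 1533 is not a rational square. The splitting field Q(sqrt(1533)) has degree 2 over Q, and its unique nontrivial automorphism is sqrt(1533) ↦ -sqrt(1533). Hence Gal(Q(sqrt(1533))/Q) = Z/2Z.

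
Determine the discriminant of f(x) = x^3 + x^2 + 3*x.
Δ = -99

For x^3 + a x^2 + b x + c the discriminant is Δ = 18 a b c - 4 a^3 c + a^2 b^2 - 4 b^3 - 27 c^2.
Plug a = 1, b = 3, c = 0:
  18*(1)*(3)*(0) - 4*(1)^3*(0) + (1)^2*(3)^2 - 4*(3)^3 - 27*(0)^2
  = 0 + (0) + 9 + (-108) + (0)
  = -99.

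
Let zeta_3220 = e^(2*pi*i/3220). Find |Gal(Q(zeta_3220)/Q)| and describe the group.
|Gal(Q(zeta_3220)/Q)| = phi(3220) = 1056; group ≅ (Z/3220Z)^* ≅ Z/2Z × Z/4Z × Z/6Z × Z/22Z

The n-th cyclotomic polynomial Φ_3220(x) is the minimal polynomial of zeta_3220 over Q and has degree phi(3220) = 1056. So Q(zeta_3220) is a degree-1056 Galois extension with Galois group (Z/3220Z)^*. By CRT, (Z/3220Z)^* ≅ (Z/4Z)^* × (Z/5Z)^* × (Z/7Z)^* × (Z/23Z)^*. Each prime-power unit group is (Z/4Z)^* ≅ Z/2Z; (Z/5Z)^* ≅ Z/4Z; (Z/7Z)^* ≅ Z/6Z; (Z/23Z)^* ≅ Z/22Z. Hence Gal(Q(zeta_3220)/Q) ≅ Z/2Z × Z/4Z × Z/6Z × Z/22Z.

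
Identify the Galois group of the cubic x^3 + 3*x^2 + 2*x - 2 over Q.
Gal(K/Q) = S_3 (symmetric group of order 6)

Compute the discriminant of x^3 + (3)*x^2 + (2)*x + (-2): Δ = -104. Since Δ is not a rational square, the Galois group is not contained in A_3; it must be the full S_3 (irreducibility of the cubic rules out anything smaller).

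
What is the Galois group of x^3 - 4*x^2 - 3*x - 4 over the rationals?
Gal(K/Q) = S_3 (symmetric group of order 6)

Compute the discriminant of x^3 + (-4)*x^2 + (-3)*x + (-4): Δ = -2068. Since Δ is not a rational square, the Galois group is not contained in A_3; it must be the full S_3 (irreducibility of the cubic rules out anything smaller).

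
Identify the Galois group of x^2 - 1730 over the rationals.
Gal(K/Q) = Z/2Z (cyclic of order 2)

x^2 - 1730 is irreducible over Q since 1730 is not a rational square. The splitting field Q(sqrt(1730)) has degree 2 over Q, and its unique nontrivial automorphism is sqrt(1730) ↦ -sqrt(1730). Hence Gal(Q(sqrt(1730))/Q) = Z/2Z.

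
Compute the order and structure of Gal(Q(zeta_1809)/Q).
|Gal(Q(zeta_1809)/Q)| = phi(1809) = 1188; group ≅ (Z/1809Z)^* ≅ Z/18Z × Z/66Z

The n-th cyclotomic polynomial Φ_1809(x) is the minimal polynomial of zeta_1809 over Q and has degree phi(1809) = 1188. So Q(zeta_1809) is a degree-1188 Galois extension with Galois group (Z/1809Z)^*. By CRT, (Z/1809Z)^* ≅ (Z/27Z)^* × (Z/67Z)^*. Each prime-power unit group is (Z/27Z)^* ≅ Z/18Z; (Z/67Z)^* ≅ Z/66Z. Hence Gal(Q(zeta_1809)/Q) ≅ Z/18Z × Z/66Z.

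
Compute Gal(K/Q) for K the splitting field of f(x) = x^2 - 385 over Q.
Gal(K/Q) = Z/2Z (cyclic of order 2)

x^2 - 385 is irreducible over Q since 385 is not a rational square. The splitting field Q(sqrt(385)) has degree 2 over Q, and its unique nontrivial automorphism is sqrt(385) ↦ -sqrt(385). Hence Gal(Q(sqrt(385))/Q) = Z/2Z.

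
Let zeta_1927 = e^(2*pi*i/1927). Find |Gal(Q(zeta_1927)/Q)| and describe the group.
|Gal(Q(zeta_1927)/Q)| = phi(1927) = 1840; group ≅ (Z/1927Z)^* ≅ Z/40Z × Z/46Z

The n-th cyclotomic polynomial Φ_1927(x) is the minimal polynomial of zeta_1927 over Q and has degree phi(1927) = 1840. So Q(zeta_1927) is a degree-1840 Galois extension with Galois group (Z/1927Z)^*. By CRT, (Z/1927Z)^* ≅ (Z/41Z)^* × (Z/47Z)^*. Each prime-power unit group is (Z/41Z)^* ≅ Z/40Z; (Z/47Z)^* ≅ Z/46Z. Hence Gal(Q(zeta_1927)/Q) ≅ Z/40Z × Z/46Z.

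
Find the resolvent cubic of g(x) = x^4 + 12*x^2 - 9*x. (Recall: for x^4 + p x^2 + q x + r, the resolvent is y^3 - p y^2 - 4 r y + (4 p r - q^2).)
h(y) = y^3 - 12*y^2 - 81

Identify coefficients: p = 12, q = -9, r = 0.
Plug into h(y) = y^3 - p y^2 - 4 r y + (4 p r - q^2):
  h(y) = y^3 - (12) y^2 - 4*(0) y + (4*(12)*(0) - (-9)^2)
       = y^3 + (-12) y^2 + (0) y + (-81).
Simplifying: h(y) = y^3 - 12*y^2 - 81.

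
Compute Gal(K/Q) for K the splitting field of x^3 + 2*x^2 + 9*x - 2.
Gal(K/Q) = S_3 (symmetric group of order 6)

Compute the discriminant of x^3 + (2)*x^2 + (9)*x + (-2): Δ = -3284. Since Δ is not a rational square, the Galois group is not contained in A_3; it must be the full S_3 (irreducibility of the cubic rules out anything smaller).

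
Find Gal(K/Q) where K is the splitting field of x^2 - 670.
Gal(K/Q) = Z/2Z (cyclic of order 2)

x^2 - 670 is irreducible over Q since 670 is not a rational square. The splitting field Q(sqrt(670)) has degree 2 over Q, and its unique nontrivial automorphism is sqrt(670) ↦ -sqrt(670). Hence Gal(Q(sqrt(670))/Q) = Z/2Z.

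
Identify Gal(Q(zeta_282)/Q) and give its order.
|Gal(Q(zeta_282)/Q)| = phi(282) = 92; group ≅ (Z/282Z)^* ≅ Z/2Z × Z/46Z

The n-th cyclotomic polynomial Φ_282(x) is the minimal polynomial of zeta_282 over Q and has degree phi(282) = 92. So Q(zeta_282) is a degree-92 Galois extension with Galois group (Z/282Z)^*. By CRT, (Z/282Z)^* ≅ (Z/2Z)^* × (Z/3Z)^* × (Z/47Z)^*. Each prime-power unit group is (Z/2Z)^* ≅ trivial group (order 1); (Z/3Z)^* ≅ Z/2Z; (Z/47Z)^* ≅ Z/46Z. Hence Gal(Q(zeta_282)/Q) ≅ Z/2Z × Z/46Z.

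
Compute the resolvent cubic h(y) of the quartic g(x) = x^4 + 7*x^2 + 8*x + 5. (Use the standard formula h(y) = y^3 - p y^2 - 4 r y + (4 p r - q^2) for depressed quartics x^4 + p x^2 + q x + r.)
h(y) = y^3 - 7*y^2 - 20*y + 76

Identify coefficients: p = 7, q = 8, r = 5.
Plug into h(y) = y^3 - p y^2 - 4 r y + (4 p r - q^2):
  h(y) = y^3 - (7) y^2 - 4*(5) y + (4*(7)*(5) - (8)^2)
       = y^3 + (-7) y^2 + (-20) y + (76).
Simplifying: h(y) = y^3 - 7*y^2 - 20*y + 76.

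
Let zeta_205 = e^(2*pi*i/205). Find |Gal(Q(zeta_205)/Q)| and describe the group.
|Gal(Q(zeta_205)/Q)| = phi(205) = 160; group ≅ (Z/205Z)^* ≅ Z/4Z × Z/40Z

The n-th cyclotomic polynomial Φ_205(x) is the minimal polynomial of zeta_205 over Q and has degree phi(205) = 160. So Q(zeta_205) is a degree-160 Galois extension with Galois group (Z/205Z)^*. By CRT, (Z/205Z)^* ≅ (Z/5Z)^* × (Z/41Z)^*. Each prime-power unit group is (Z/5Z)^* ≅ Z/4Z; (Z/41Z)^* ≅ Z/40Z. Hence Gal(Q(zeta_205)/Q) ≅ Z/4Z × Z/40Z.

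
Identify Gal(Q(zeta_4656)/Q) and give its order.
|Gal(Q(zeta_4656)/Q)| = phi(4656) = 1536; group ≅ (Z/4656Z)^* ≅ Z/2Z × Z/2Z × Z/4Z × Z/96Z

The n-th cyclotomic polynomial Φ_4656(x) is the minimal polynomial of zeta_4656 over Q and has degree phi(4656) = 1536. So Q(zeta_4656) is a degree-1536 Galois extension with Galois group (Z/4656Z)^*. By CRT, (Z/4656Z)^* ≅ (Z/16Z)^* × (Z/3Z)^* × (Z/97Z)^*. Each prime-power unit group is (Z/16Z)^* ≅ Z/2Z × Z/4Z; (Z/3Z)^* ≅ Z/2Z; (Z/97Z)^* ≅ Z/96Z. Hence Gal(Q(zeta_4656)/Q) ≅ Z/2Z × Z/2Z × Z/4Z × Z/96Z.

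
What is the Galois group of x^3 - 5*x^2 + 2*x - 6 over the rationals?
Gal(K/Q) = S_3 (symmetric group of order 6)

Compute the discriminant of x^3 + (-5)*x^2 + (2)*x + (-6): Δ = -2824. Since Δ is not a rational square, the Galois group is not contained in A_3; it must be the full S_3 (irreducibility of the cubic rules out anything smaller).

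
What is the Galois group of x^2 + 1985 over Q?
Gal(K/Q) = Z/2Z (cyclic of order 2)

x^2 + 1985 is irreducible over Q since -1985 is not a rational square. The splitting field Q(sqrt(-1985)) has degree 2 over Q, and its unique nontrivial automorphism is sqrt(-1985) ↦ -sqrt(-1985). Hence Gal(Q(sqrt(-1985))/Q) = Z/2Z.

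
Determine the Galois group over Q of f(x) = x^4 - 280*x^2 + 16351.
Gal(K/Q) = V_4 (Klein four-group, Z/2Z × Z/2Z)

f factors as (x^2 - 197)(x^2 - 83), so the splitting field is K = Q(sqrt(197), sqrt(83)). The elements 197, 83, 16351 are all non-squares in Q, so sqrt(197) and sqrt(83) generate independent quadratic extensions. Thus [K:Q] = 4 and Gal(K/Q) is generated by the two order-2 automorphisms sqrt(197) ↦ -sqrt(197) and sqrt(83) ↦ -sqrt(83), giving V_4.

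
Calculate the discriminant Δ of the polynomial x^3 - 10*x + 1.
Δ = 3973

For a depressed cubic x^3 + p x + q the discriminant is Δ = -4 p^3 - 27 q^2 = -4*(-10)^3 - 27*(1)^2 = 4000 - 27 = 3973.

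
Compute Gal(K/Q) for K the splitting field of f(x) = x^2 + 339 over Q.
Gal(K/Q) = Z/2Z (cyclic of order 2)

x^2 + 339 is irreducible over Q since -339 is not a rational square. The splitting field Q(sqrt(-339)) has degree 2 over Q, and its unique nontrivial automorphism is sqrt(-339) ↦ -sqrt(-339). Hence Gal(Q(sqrt(-339))/Q) = Z/2Z.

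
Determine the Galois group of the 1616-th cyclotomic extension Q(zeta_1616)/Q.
|Gal(Q(zeta_1616)/Q)| = phi(1616) = 800; group ≅ (Z/1616Z)^* ≅ Z/2Z × Z/4Z × Z/100Z

The n-th cyclotomic polynomial Φ_1616(x) is the minimal polynomial of zeta_1616 over Q and has degree phi(1616) = 800. So Q(zeta_1616) is a degree-800 Galois extension with Galois group (Z/1616Z)^*. By CRT, (Z/1616Z)^* ≅ (Z/16Z)^* × (Z/101Z)^*. Each prime-power unit group is (Z/16Z)^* ≅ Z/2Z × Z/4Z; (Z/101Z)^* ≅ Z/100Z. Hence Gal(Q(zeta_1616)/Q) ≅ Z/2Z × Z/4Z × Z/100Z.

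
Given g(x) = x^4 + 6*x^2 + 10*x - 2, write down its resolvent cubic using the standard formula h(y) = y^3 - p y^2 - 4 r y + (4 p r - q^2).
h(y) = y^3 - 6*y^2 + 8*y - 148

Identify coefficients: p = 6, q = 10, r = -2.
Plug into h(y) = y^3 - p y^2 - 4 r y + (4 p r - q^2):
  h(y) = y^3 - (6) y^2 - 4*(-2) y + (4*(6)*(-2) - (10)^2)
       = y^3 + (-6) y^2 + (8) y + (-148).
Simplifying: h(y) = y^3 - 6*y^2 + 8*y - 148.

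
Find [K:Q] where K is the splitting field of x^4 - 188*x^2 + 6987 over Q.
[K:Q] = 4

f factors as (x^2 - 137)(x^2 - 51); the splitting field is K = Q(sqrt(137), sqrt(51)). Since 137, 51, and 6987 are all non-squares in Q, the three subfields Q(sqrt(137)), Q(sqrt(51)), Q(sqrt(6987)) are distinct degree-2 extensions, so [K:Q] = 4 (Klein four Galois group).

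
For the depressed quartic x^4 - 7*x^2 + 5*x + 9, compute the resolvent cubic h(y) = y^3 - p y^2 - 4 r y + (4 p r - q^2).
h(y) = y^3 + 7*y^2 - 36*y - 277

Identify coefficients: p = -7, q = 5, r = 9.
Plug into h(y) = y^3 - p y^2 - 4 r y + (4 p r - q^2):
  h(y) = y^3 - (-7) y^2 - 4*(9) y + (4*(-7)*(9) - (5)^2)
       = y^3 + (7) y^2 + (-36) y + (-277).
Simplifying: h(y) = y^3 + 7*y^2 - 36*y - 277.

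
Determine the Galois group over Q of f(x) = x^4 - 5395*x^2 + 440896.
Gal(K/Q) = Z/2Z (cyclic of order 2)

f factors as (x^2 - 5312)(x^2 - 83), so the splitting field is K = Q(sqrt(5312), sqrt(83)). The squarefree part of 5312 is 83 and the squarefree part of 83 is also 83, so sqrt(5312) and sqrt(83) are both rational multiples of sqrt(83). Hence Q(sqrt(5312)) = Q(sqrt(83)) = Q(sqrt(83)), and the splitting field collapses to a single degree-2 extension with Galois group Z/2Z.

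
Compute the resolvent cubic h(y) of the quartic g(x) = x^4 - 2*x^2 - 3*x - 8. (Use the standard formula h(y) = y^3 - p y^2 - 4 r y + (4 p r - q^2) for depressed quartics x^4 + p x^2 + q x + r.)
h(y) = y^3 + 2*y^2 + 32*y + 55

Identify coefficients: p = -2, q = -3, r = -8.
Plug into h(y) = y^3 - p y^2 - 4 r y + (4 p r - q^2):
  h(y) = y^3 - (-2) y^2 - 4*(-8) y + (4*(-2)*(-8) - (-3)^2)
       = y^3 + (2) y^2 + (32) y + (55).
Simplifying: h(y) = y^3 + 2*y^2 + 32*y + 55.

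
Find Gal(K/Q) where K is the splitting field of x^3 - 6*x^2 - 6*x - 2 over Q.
Gal(K/Q) = S_3 (symmetric group of order 6)

Compute the discriminant of x^3 + (-6)*x^2 + (-6)*x + (-2): Δ = -972. Since Δ is not a rational square, the Galois group is not contained in A_3; it must be the full S_3 (irreducibility of the cubic rules out anything smaller).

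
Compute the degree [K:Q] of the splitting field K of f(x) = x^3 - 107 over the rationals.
[K:Q] = 6

x^3 - 107 has one real root r = 107^(1/3) and two complex roots r*zeta_3, r*zeta_3^2 where zeta_3 = e^(2*pi*i/3). The splitting field is Q(r, zeta_3). [Q(r):Q] = 3 and [Q(zeta_3):Q] = 2 with gcd = 1, so [Q(r, zeta_3):Q] = 3 * 2 = 6.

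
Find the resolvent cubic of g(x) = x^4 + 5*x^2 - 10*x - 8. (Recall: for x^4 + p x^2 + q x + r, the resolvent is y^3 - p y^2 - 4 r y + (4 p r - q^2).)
h(y) = y^3 - 5*y^2 + 32*y - 260

Identify coefficients: p = 5, q = -10, r = -8.
Plug into h(y) = y^3 - p y^2 - 4 r y + (4 p r - q^2):
  h(y) = y^3 - (5) y^2 - 4*(-8) y + (4*(5)*(-8) - (-10)^2)
       = y^3 + (-5) y^2 + (32) y + (-260).
Simplifying: h(y) = y^3 - 5*y^2 + 32*y - 260.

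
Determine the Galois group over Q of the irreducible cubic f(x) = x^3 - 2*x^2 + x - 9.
Gal(K/Q) = S_3 (symmetric group of order 6)

Compute the discriminant of x^3 + (-2)*x^2 + (1)*x + (-9): Δ = -2151. Since Δ is not a rational square, the Galois group is not contained in A_3; it must be the full S_3 (irreducibility of the cubic rules out anything smaller).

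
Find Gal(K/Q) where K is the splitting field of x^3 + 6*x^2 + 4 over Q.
Gal(K/Q) = S_3 (symmetric group of order 6)

Compute the discriminant of x^3 + (6)*x^2 + (0)*x + (4): Δ = -3888. Since Δ is not a rational square, the Galois group is not contained in A_3; it must be the full S_3 (irreducibility of the cubic rules out anything smaller).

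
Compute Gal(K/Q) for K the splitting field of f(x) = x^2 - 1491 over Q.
Gal(K/Q) = Z/2Z (cyclic of order 2)

x^2 - 1491 is irreducible over Q since 1491 is not a rational square. The splitting field Q(sqrt(1491)) has degree 2 over Q, and its unique nontrivial automorphism is sqrt(1491) ↦ -sqrt(1491). Hence Gal(Q(sqrt(1491))/Q) = Z/2Z.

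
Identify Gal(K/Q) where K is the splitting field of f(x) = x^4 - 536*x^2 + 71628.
Gal(K/Q) = V_4 (Klein four-group, Z/2Z × Z/2Z)

f factors as (x^2 - 282)(x^2 - 254), so the splitting field is K = Q(sqrt(282), sqrt(254)). The elements 282, 254, 71628 are all non-squares in Q, so sqrt(282) and sqrt(254) generate independent quadratic extensions. Thus [K:Q] = 4 and Gal(K/Q) is generated by the two order-2 automorphisms sqrt(282) ↦ -sqrt(282) and sqrt(254) ↦ -sqrt(254), giving V_4.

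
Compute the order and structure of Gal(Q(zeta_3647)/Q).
|Gal(Q(zeta_3647)/Q)| = phi(3647) = 3120; group ≅ (Z/3647Z)^* ≅ Z/6Z × Z/520Z

The n-th cyclotomic polynomial Φ_3647(x) is the minimal polynomial of zeta_3647 over Q and has degree phi(3647) = 3120. So Q(zeta_3647) is a degree-3120 Galois extension with Galois group (Z/3647Z)^*. By CRT, (Z/3647Z)^* ≅ (Z/7Z)^* × (Z/521Z)^*. Each prime-power unit group is (Z/7Z)^* ≅ Z/6Z; (Z/521Z)^* ≅ Z/520Z. Hence Gal(Q(zeta_3647)/Q) ≅ Z/6Z × Z/520Z.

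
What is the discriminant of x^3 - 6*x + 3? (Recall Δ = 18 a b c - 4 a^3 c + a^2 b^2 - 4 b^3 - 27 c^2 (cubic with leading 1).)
Δ = 621

For x^3 + a x^2 + b x + c the discriminant is Δ = 18 a b c - 4 a^3 c + a^2 b^2 - 4 b^3 - 27 c^2.
Plug a = 0, b = -6, c = 3:
  18*(0)*(-6)*(3) - 4*(0)^3*(3) + (0)^2*(-6)^2 - 4*(-6)^3 - 27*(3)^2
  = 0 + (0) + 0 + (864) + (-243)
  = 621.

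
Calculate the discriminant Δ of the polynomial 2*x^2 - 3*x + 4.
Δ = -23

For a quadratic a x^2 + b x + c the discriminant is Δ = b^2 - 4ac = (-3)^2 - 4*(2)*(4) = 9 - (32) = -23.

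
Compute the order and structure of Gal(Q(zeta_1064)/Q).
|Gal(Q(zeta_1064)/Q)| = phi(1064) = 432; group ≅ (Z/1064Z)^* ≅ Z/2Z × Z/2Z × Z/6Z × Z/18Z

The n-th cyclotomic polynomial Φ_1064(x) is the minimal polynomial of zeta_1064 over Q and has degree phi(1064) = 432. So Q(zeta_1064) is a degree-432 Galois extension with Galois group (Z/1064Z)^*. By CRT, (Z/1064Z)^* ≅ (Z/8Z)^* × (Z/7Z)^* × (Z/19Z)^*. Each prime-power unit group is (Z/8Z)^* ≅ Z/2Z × Z/2Z; (Z/7Z)^* ≅ Z/6Z; (Z/19Z)^* ≅ Z/18Z. Hence Gal(Q(zeta_1064)/Q) ≅ Z/2Z × Z/2Z × Z/6Z × Z/18Z.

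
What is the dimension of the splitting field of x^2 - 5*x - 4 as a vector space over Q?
[K:Q] = 2

The discriminant of x^2 + (-5)*x + (-4) is b^2 - 4c = 25 - (-16) = 41. Since 41 is not a perfect square in Q, the polynomial is irreducible over Q. Its two roots generate a degree-2 extension, so [K:Q] = 2.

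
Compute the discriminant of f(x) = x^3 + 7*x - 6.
Δ = -2344

For x^3 + a x^2 + b x + c the discriminant is Δ = 18 a b c - 4 a^3 c + a^2 b^2 - 4 b^3 - 27 c^2.
Plug a = 0, b = 7, c = -6:
  18*(0)*(7)*(-6) - 4*(0)^3*(-6) + (0)^2*(7)^2 - 4*(7)^3 - 27*(-6)^2
  = 0 + (0) + 0 + (-1372) + (-972)
  = -2344.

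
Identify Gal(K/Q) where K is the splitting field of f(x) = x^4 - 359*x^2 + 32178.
Gal(K/Q) = V_4 (Klein four-group, Z/2Z × Z/2Z)

f factors as (x^2 - 186)(x^2 - 173), so the splitting field is K = Q(sqrt(186), sqrt(173)). The elements 186, 173, 32178 are all non-squares in Q, so sqrt(186) and sqrt(173) generate independent quadratic extensions. Thus [K:Q] = 4 and Gal(K/Q) is generated by the two order-2 automorphisms sqrt(186) ↦ -sqrt(186) and sqrt(173) ↦ -sqrt(173), giving V_4.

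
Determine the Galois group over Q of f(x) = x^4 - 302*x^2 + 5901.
Gal(K/Q) = V_4 (Klein four-group, Z/2Z × Z/2Z)

f factors as (x^2 - 21)(x^2 - 281), so the splitting field is K = Q(sqrt(21), sqrt(281)). The elements 21, 281, 5901 are all non-squares in Q, so sqrt(21) and sqrt(281) generate independent quadratic extensions. Thus [K:Q] = 4 and Gal(K/Q) is generated by the two order-2 automorphisms sqrt(21) ↦ -sqrt(21) and sqrt(281) ↦ -sqrt(281), giving V_4.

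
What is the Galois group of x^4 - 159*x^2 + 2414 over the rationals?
Gal(K/Q) = V_4 (Klein four-group, Z/2Z × Z/2Z)

f factors as (x^2 - 17)(x^2 - 142), so the splitting field is K = Q(sqrt(17), sqrt(142)). The elements 17, 142, 2414 are all non-squares in Q, so sqrt(17) and sqrt(142) generate independent quadratic extensions. Thus [K:Q] = 4 and Gal(K/Q) is generated by the two order-2 automorphisms sqrt(17) ↦ -sqrt(17) and sqrt(142) ↦ -sqrt(142), giving V_4.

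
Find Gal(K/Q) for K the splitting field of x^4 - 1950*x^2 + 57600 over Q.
Gal(K/Q) = Z/2Z (cyclic of order 2)

f factors as (x^2 - 1920)(x^2 - 30), so the splitting field is K = Q(sqrt(1920), sqrt(30)). The squarefree part of 1920 is 30 and the squarefree part of 30 is also 30, so sqrt(1920) and sqrt(30) are both rational multiples of sqrt(30). Hence Q(sqrt(1920)) = Q(sqrt(30)) = Q(sqrt(30)), and the splitting field collapses to a single degree-2 extension with Galois group Z/2Z.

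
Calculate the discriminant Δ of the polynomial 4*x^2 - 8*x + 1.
Δ = 48

For a quadratic a x^2 + b x + c the discriminant is Δ = b^2 - 4ac = (-8)^2 - 4*(4)*(1) = 64 - (16) = 48.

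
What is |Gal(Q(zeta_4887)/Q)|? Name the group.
|Gal(Q(zeta_4887)/Q)| = phi(4887) = 3240; group ≅ (Z/4887Z)^* ≅ Z/18Z × Z/180Z

The n-th cyclotomic polynomial Φ_4887(x) is the minimal polynomial of zeta_4887 over Q and has degree phi(4887) = 3240. So Q(zeta_4887) is a degree-3240 Galois extension with Galois group (Z/4887Z)^*. By CRT, (Z/4887Z)^* ≅ (Z/27Z)^* × (Z/181Z)^*. Each prime-power unit group is (Z/27Z)^* ≅ Z/18Z; (Z/181Z)^* ≅ Z/180Z. Hence Gal(Q(zeta_4887)/Q) ≅ Z/18Z × Z/180Z.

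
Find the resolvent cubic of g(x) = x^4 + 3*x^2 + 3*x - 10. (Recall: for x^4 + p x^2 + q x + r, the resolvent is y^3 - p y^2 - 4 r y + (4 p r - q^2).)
h(y) = y^3 - 3*y^2 + 40*y - 129

Identify coefficients: p = 3, q = 3, r = -10.
Plug into h(y) = y^3 - p y^2 - 4 r y + (4 p r - q^2):
  h(y) = y^3 - (3) y^2 - 4*(-10) y + (4*(3)*(-10) - (3)^2)
       = y^3 + (-3) y^2 + (40) y + (-129).
Simplifying: h(y) = y^3 - 3*y^2 + 40*y - 129.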